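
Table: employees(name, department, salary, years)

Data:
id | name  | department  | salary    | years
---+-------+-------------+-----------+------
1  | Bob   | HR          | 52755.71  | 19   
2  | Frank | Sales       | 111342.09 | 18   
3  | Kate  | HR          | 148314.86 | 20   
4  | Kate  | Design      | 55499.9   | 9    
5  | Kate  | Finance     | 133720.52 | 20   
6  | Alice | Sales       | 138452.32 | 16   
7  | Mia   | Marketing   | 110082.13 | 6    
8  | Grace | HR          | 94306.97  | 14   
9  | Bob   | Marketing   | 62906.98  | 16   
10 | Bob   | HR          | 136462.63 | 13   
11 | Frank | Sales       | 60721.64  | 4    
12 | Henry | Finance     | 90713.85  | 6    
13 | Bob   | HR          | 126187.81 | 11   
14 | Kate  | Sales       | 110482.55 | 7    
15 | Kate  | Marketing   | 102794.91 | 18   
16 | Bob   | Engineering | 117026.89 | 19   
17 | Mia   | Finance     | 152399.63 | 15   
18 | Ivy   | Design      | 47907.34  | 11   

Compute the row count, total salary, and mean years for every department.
SELECT department,
       COUNT(*) as cnt,
       SUM(salary) as total_salary,
       AVG(years) as avg_years
FROM employees
GROUP BY department

Result:
  Design: 2 records, 103407.24 total salary, 10.00 avg years
  Engineering: 1 records, 117026.89 total salary, 19.00 avg years
  Finance: 3 records, 376834.00 total salary, 13.67 avg years
  HR: 5 records, 558027.98 total salary, 15.40 avg years
  Marketing: 3 records, 275784.02 total salary, 13.33 avg years
  Sales: 4 records, 420998.60 total salary, 11.25 avg years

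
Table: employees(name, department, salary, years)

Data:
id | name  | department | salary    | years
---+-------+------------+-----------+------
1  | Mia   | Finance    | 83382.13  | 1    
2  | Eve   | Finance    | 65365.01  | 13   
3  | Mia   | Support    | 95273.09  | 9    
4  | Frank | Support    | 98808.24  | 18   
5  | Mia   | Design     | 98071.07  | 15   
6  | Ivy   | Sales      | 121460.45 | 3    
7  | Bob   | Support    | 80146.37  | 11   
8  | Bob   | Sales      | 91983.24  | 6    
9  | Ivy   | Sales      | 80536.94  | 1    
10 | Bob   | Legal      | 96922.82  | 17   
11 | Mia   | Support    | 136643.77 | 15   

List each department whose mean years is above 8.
SELECT department, AVG(years)
FROM employees
GROUP BY department
HAVING AVG(years) > 8

Result:
  Design: avg=15.00
  Legal: avg=17.00
  Support: avg=13.25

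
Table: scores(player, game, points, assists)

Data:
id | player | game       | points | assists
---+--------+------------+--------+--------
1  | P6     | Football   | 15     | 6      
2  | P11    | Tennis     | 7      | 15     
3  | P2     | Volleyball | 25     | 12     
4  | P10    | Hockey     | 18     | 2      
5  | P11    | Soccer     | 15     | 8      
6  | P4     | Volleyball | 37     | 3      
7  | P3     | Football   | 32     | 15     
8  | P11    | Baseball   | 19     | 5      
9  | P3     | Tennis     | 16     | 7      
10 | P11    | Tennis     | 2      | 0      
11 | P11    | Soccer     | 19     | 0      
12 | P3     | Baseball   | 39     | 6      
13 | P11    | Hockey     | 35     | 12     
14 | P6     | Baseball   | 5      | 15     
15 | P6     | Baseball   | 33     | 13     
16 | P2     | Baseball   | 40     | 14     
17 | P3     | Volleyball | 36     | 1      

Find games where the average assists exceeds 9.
SELECT game, AVG(assists)
FROM scores
GROUP BY game
HAVING AVG(assists) > 9

Result:
  Baseball: avg=10.60
  Football: avg=10.50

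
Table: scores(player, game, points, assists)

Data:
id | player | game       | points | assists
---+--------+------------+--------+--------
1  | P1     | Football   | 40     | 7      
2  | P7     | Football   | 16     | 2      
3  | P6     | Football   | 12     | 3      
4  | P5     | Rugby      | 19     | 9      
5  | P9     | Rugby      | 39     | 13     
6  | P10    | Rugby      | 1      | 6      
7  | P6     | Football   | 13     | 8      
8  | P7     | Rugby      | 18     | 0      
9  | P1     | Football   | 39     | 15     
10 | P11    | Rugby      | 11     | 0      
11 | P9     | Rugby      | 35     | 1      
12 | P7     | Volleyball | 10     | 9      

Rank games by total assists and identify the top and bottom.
SELECT game, SUM(assists)
FROM scores
GROUP BY game
ORDER BY SUM(assists)

All groups:
  Volleyball: 9
  Rugby: 29
  Football: 35

Highest: Football (35)
Lowest: Volleyball (9)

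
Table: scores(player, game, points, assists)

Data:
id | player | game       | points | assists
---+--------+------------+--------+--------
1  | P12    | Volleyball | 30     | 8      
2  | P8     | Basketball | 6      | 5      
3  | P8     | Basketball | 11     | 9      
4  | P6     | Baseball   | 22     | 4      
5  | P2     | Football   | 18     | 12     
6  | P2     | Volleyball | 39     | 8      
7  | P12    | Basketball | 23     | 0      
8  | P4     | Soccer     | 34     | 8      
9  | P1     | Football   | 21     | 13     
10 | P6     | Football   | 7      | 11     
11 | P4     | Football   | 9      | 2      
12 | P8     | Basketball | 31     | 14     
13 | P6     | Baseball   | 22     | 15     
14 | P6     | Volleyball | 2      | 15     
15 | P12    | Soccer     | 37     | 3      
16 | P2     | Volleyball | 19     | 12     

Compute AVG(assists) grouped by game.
SELECT game, AVG(assists) as result
FROM scores
GROUP BY game

Result:
  Baseball: 9.50
  Basketball: 7.00
  Football: 9.50
  Soccer: 5.50
  Volleyball: 10.75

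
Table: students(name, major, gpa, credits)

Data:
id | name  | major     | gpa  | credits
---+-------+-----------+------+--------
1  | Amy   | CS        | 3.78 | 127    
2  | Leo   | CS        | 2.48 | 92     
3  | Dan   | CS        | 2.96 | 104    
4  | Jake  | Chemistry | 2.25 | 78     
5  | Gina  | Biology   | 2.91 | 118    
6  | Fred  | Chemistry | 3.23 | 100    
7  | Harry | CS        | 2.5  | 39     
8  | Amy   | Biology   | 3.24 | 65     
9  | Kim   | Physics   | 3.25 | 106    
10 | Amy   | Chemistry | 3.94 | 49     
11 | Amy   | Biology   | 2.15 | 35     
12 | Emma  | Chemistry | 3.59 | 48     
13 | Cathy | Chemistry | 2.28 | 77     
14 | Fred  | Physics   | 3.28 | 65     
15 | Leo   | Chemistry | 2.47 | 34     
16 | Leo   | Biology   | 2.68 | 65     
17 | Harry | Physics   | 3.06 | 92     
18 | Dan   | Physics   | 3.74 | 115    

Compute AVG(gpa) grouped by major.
SELECT major, AVG(gpa) as result
FROM students
GROUP BY major

Result:
  Biology: 2.75
  CS: 2.93
  Chemistry: 2.96
  Physics: 3.33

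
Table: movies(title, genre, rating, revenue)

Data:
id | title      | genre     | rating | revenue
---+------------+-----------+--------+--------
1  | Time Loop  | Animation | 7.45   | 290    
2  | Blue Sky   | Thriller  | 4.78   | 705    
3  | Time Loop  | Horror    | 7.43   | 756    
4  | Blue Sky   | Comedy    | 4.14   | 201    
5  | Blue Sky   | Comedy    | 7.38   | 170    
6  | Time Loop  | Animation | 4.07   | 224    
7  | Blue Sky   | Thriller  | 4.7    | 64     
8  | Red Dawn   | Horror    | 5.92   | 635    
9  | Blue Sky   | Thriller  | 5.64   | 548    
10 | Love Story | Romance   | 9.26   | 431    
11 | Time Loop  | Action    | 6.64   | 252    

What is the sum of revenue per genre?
SELECT genre, SUM(revenue) as result
FROM movies
GROUP BY genre

Result:
  Action: 252
  Animation: 514
  Comedy: 371
  Horror: 1391
  Romance: 431
  Thriller: 1317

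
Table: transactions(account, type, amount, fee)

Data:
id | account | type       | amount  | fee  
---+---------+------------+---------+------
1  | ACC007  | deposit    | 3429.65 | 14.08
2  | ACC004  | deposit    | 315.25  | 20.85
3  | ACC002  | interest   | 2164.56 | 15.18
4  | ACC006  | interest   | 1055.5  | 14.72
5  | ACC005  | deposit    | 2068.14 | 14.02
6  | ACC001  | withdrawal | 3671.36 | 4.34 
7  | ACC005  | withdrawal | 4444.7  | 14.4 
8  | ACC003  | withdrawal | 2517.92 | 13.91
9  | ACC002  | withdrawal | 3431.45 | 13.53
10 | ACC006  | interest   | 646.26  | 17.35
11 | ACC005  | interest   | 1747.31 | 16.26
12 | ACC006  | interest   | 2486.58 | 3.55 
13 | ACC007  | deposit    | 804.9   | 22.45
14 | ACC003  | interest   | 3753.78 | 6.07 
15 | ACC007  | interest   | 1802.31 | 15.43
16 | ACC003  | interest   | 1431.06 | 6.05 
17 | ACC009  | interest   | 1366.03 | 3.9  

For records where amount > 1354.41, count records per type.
SELECT type, COUNT(*)
FROM transactions
WHERE amount > 1354.41
GROUP BY type

Note: WHERE filters rows before grouping.

Result:
  deposit: 2
  interest: 7
  withdrawal: 4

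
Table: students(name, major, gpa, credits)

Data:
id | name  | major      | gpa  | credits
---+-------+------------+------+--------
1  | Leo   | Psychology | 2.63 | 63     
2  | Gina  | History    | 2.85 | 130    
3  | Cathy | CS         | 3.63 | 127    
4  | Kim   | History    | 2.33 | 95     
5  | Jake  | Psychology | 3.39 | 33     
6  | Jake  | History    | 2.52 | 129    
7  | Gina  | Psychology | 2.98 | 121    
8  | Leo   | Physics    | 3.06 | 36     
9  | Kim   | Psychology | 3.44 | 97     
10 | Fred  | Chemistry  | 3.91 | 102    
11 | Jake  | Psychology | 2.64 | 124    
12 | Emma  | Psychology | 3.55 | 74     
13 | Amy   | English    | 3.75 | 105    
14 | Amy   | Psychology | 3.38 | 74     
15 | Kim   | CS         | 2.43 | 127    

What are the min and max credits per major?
SELECT major, MIN(credits), MAX(credits)
FROM students
GROUP BY major

Result:
  CS: min=127, max=127
  Chemistry: min=102, max=102
  English: min=105, max=105
  History: min=95, max=130
  Physics: min=36, max=36
  Psychology: min=33, max=124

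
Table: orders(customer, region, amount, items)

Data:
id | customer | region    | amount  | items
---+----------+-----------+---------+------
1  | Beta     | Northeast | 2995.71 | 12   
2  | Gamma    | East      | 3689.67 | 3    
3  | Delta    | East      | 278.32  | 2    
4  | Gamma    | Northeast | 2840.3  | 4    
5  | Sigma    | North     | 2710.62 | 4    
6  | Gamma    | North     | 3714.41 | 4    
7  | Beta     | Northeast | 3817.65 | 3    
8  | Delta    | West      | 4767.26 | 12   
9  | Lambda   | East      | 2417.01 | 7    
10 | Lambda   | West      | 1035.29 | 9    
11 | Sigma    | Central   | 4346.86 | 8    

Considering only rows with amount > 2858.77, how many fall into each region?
SELECT region, COUNT(*)
FROM orders
WHERE amount > 2858.77
GROUP BY region

Note: WHERE filters rows before grouping.

Result:
  Central: 1
  East: 1
  North: 1
  Northeast: 2
  West: 1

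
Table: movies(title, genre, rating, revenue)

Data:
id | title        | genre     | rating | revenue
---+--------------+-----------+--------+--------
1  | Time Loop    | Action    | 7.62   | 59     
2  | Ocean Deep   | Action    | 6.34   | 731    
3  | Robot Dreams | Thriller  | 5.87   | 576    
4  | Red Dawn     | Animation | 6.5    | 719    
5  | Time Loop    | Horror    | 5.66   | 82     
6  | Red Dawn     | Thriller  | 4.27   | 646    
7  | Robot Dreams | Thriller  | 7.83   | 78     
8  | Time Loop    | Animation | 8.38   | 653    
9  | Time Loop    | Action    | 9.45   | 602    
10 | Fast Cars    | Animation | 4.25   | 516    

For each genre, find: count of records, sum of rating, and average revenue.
SELECT genre,
       COUNT(*) as cnt,
       SUM(rating) as total_rating,
       AVG(revenue) as avg_revenue
FROM movies
GROUP BY genre

Result:
  Action: 3 records, 23.41 total rating, 464.00 avg revenue
  Animation: 3 records, 19.13 total rating, 629.33 avg revenue
  Horror: 1 records, 5.66 total rating, 82.00 avg revenue
  Thriller: 3 records, 17.97 total rating, 433.33 avg revenue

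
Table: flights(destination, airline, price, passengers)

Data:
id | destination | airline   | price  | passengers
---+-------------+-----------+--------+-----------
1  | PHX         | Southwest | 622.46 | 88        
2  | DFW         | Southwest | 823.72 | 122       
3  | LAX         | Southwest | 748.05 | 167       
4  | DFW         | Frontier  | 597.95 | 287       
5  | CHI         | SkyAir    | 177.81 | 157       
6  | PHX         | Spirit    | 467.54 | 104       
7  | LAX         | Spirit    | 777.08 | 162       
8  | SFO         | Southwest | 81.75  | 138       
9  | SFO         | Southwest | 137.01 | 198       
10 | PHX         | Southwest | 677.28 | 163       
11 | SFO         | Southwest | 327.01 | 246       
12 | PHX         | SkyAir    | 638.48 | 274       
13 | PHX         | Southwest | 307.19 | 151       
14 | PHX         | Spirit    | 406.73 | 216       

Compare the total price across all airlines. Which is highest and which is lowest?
SELECT airline, SUM(price)
FROM flights
GROUP BY airline
ORDER BY SUM(price)

All groups:
  Frontier: 597.95
  SkyAir: 816.29
  Spirit: 1651.35
  Southwest: 3724.47

Highest: Southwest (3724.47)
Lowest: Frontier (597.95)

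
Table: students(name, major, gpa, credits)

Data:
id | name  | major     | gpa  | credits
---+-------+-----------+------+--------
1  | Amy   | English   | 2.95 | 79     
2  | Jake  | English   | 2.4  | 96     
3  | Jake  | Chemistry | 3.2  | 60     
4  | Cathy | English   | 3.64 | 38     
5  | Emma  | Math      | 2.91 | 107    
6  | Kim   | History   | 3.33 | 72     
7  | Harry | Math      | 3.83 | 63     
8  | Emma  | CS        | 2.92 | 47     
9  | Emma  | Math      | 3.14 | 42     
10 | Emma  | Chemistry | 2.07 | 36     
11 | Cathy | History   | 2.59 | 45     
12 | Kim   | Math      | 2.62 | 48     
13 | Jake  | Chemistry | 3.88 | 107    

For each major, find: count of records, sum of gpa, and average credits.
SELECT major,
       COUNT(*) as cnt,
       SUM(gpa) as total_gpa,
       AVG(credits) as avg_credits
FROM students
GROUP BY major

Result:
  CS: 1 records, 2.92 total gpa, 47.00 avg credits
  Chemistry: 3 records, 9.15 total gpa, 67.67 avg credits
  English: 3 records, 8.99 total gpa, 71.00 avg credits
  History: 2 records, 5.92 total gpa, 58.50 avg credits
  Math: 4 records, 12.50 total gpa, 65.00 avg credits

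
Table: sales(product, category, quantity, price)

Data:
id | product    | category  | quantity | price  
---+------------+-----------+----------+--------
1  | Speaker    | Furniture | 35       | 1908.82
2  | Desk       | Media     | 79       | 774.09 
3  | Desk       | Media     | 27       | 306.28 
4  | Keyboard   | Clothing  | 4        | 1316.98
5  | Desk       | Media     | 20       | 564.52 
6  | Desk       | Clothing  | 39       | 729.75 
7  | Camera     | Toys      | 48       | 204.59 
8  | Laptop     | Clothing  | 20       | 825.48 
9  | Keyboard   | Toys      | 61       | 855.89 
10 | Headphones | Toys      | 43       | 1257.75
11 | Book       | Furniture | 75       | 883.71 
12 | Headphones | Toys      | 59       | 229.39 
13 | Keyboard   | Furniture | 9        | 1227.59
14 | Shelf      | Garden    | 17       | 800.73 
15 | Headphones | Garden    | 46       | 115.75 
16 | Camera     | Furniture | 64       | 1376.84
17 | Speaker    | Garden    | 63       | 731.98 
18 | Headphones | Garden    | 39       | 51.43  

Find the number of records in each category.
SELECT category, COUNT(*) as count
FROM sales
GROUP BY category

Result:
  Clothing: 3
  Furniture: 4
  Garden: 4
  Media: 3
  Toys: 4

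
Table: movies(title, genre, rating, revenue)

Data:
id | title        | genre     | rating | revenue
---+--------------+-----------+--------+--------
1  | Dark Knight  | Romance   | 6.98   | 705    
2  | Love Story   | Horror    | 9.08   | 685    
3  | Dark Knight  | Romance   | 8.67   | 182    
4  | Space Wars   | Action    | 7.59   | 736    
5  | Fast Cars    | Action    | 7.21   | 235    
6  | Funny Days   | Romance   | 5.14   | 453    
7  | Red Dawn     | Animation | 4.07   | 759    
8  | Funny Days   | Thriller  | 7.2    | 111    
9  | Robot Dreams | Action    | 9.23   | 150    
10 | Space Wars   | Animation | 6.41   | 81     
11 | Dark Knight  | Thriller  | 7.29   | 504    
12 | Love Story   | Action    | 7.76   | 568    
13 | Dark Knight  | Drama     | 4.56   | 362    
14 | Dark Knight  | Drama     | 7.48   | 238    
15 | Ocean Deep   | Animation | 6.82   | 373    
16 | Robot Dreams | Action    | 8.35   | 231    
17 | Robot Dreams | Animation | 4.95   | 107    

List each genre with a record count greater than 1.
SELECT genre, COUNT(*) as cnt
FROM movies
GROUP BY genre
HAVING COUNT(*) > 1

Result:
  Action: 5
  Animation: 4
  Drama: 2
  Romance: 3
  Thriller: 2

Note: HAVING filters groups after aggregation, WHERE filters rows before.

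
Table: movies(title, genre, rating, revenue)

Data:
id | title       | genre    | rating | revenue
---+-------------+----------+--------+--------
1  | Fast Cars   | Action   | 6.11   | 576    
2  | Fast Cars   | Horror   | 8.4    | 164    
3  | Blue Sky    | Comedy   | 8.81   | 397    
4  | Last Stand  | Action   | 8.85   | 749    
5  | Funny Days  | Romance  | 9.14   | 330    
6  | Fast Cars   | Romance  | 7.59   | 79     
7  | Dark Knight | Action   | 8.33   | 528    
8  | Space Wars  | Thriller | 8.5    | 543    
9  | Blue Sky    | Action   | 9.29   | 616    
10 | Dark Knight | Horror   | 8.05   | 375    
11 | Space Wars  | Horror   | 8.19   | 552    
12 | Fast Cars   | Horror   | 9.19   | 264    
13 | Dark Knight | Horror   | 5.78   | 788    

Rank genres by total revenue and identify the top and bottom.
SELECT genre, SUM(revenue)
FROM movies
GROUP BY genre
ORDER BY SUM(revenue)

All groups:
  Comedy: 397
  Romance: 409
  Thriller: 543
  Horror: 2143
  Action: 2469

Highest: Action (2469)
Lowest: Comedy (397)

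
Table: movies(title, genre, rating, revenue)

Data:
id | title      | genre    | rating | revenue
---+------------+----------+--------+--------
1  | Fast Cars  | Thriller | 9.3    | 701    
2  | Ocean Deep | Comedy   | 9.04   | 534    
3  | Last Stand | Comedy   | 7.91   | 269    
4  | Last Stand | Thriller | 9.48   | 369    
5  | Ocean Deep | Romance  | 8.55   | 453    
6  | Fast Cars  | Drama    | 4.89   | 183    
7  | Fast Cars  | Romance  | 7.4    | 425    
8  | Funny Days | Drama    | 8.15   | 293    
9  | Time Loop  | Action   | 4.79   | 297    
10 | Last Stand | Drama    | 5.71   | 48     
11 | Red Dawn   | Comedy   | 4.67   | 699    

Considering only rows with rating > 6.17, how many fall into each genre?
SELECT genre, COUNT(*)
FROM movies
WHERE rating > 6.17
GROUP BY genre

Note: WHERE filters rows before grouping.

Result:
  Comedy: 2
  Drama: 1
  Romance: 2
  Thriller: 2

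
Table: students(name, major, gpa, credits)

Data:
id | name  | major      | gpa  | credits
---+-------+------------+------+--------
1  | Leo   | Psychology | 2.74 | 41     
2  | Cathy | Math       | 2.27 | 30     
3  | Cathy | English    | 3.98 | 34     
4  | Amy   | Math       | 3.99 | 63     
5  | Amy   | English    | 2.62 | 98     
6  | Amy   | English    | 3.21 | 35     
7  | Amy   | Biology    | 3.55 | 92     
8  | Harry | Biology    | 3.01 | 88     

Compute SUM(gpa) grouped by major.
SELECT major, SUM(gpa) as result
FROM students
GROUP BY major

Result:
  Biology: 6.56
  English: 9.81
  Math: 6.26
  Psychology: 2.74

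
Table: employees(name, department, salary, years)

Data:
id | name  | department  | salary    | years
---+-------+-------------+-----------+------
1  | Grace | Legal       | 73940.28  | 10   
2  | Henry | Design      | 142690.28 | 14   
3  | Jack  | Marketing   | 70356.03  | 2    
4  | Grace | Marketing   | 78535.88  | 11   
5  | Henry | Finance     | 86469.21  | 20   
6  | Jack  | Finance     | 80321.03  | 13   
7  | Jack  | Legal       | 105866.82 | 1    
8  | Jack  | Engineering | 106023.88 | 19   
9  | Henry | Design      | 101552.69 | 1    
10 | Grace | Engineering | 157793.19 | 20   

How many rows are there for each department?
SELECT department, COUNT(*) as count
FROM employees
GROUP BY department

Result:
  Design: 2
  Engineering: 2
  Finance: 2
  Legal: 2
  Marketing: 2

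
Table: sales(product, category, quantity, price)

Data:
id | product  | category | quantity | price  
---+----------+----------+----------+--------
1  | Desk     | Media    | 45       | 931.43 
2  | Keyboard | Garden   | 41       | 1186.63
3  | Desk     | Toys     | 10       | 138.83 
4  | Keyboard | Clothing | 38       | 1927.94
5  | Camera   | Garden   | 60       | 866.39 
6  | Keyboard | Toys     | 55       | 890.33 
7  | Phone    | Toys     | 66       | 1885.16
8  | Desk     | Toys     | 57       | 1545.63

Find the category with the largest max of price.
SELECT category, MAX(price) as val
FROM sales
GROUP BY category
ORDER BY val DESC
LIMIT 1

Result: Clothing with max(price) = 1927.94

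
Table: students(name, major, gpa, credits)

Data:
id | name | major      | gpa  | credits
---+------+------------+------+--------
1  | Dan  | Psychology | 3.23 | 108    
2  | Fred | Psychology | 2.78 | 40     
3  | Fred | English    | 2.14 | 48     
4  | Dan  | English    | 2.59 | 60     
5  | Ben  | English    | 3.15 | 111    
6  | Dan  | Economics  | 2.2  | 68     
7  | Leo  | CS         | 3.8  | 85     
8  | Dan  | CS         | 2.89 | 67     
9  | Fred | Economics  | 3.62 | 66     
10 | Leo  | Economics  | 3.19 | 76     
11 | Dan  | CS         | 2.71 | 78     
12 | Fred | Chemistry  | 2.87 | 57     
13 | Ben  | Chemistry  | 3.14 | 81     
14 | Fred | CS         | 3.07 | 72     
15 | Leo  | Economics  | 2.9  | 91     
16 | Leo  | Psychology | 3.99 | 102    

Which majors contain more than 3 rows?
SELECT major, COUNT(*) as cnt
FROM students
GROUP BY major
HAVING COUNT(*) > 3

Result:
  CS: 4
  Economics: 4

Note: HAVING filters groups after aggregation, WHERE filters rows before.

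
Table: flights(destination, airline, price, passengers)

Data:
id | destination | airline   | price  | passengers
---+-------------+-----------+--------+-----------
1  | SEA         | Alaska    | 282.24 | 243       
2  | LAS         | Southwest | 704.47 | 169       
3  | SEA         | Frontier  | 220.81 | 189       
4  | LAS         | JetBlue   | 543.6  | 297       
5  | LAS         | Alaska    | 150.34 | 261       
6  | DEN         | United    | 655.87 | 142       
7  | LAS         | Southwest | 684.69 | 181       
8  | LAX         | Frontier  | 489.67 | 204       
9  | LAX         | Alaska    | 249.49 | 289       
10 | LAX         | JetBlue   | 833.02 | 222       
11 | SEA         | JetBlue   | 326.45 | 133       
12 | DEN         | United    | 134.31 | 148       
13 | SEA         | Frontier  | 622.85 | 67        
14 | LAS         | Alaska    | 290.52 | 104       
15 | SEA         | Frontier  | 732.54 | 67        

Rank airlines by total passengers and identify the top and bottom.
SELECT airline, SUM(passengers)
FROM flights
GROUP BY airline
ORDER BY SUM(passengers)

All groups:
  United: 290
  Southwest: 350
  Frontier: 527
  JetBlue: 652
  Alaska: 897

Highest: Alaska (897)
Lowest: United (290)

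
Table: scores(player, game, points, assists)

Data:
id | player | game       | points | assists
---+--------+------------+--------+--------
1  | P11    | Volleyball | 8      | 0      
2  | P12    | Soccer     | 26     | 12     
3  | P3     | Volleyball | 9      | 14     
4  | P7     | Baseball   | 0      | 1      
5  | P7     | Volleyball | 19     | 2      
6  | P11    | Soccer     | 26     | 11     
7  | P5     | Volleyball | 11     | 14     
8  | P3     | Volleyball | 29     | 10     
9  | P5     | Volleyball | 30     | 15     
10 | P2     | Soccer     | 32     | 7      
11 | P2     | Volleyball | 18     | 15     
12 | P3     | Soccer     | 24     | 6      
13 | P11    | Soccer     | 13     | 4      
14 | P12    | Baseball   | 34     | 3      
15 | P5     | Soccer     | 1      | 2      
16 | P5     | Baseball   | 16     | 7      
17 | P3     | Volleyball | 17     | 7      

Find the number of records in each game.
SELECT game, COUNT(*) as count
FROM scores
GROUP BY game

Result:
  Baseball: 3
  Soccer: 6
  Volleyball: 8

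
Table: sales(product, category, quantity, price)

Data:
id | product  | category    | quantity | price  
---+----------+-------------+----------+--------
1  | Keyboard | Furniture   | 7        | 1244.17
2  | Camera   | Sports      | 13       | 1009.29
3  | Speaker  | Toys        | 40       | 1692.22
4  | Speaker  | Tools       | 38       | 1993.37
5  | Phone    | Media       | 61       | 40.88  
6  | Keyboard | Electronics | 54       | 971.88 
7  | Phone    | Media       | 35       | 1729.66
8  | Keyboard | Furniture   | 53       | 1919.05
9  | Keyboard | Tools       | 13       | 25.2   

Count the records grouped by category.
SELECT category, COUNT(*) as count
FROM sales
GROUP BY category

Result:
  Electronics: 1
  Furniture: 2
  Media: 2
  Sports: 1
  Tools: 2
  Toys: 1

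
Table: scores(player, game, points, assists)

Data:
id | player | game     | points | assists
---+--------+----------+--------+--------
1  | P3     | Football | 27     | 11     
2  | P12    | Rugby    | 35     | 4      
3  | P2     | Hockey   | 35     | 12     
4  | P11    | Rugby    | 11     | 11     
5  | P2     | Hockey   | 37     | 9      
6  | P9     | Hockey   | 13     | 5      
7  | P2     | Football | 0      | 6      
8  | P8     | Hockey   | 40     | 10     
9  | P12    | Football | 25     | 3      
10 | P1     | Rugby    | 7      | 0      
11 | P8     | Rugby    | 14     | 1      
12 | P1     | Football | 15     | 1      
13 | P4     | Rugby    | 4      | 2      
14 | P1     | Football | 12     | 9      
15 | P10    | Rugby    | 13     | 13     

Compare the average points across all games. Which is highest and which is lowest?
SELECT game, AVG(points)
FROM scores
GROUP BY game
ORDER BY AVG(points)

All groups:
  Rugby: 14.00
  Football: 15.80
  Hockey: 31.25

Highest: Hockey (31.25)
Lowest: Rugby (14.00)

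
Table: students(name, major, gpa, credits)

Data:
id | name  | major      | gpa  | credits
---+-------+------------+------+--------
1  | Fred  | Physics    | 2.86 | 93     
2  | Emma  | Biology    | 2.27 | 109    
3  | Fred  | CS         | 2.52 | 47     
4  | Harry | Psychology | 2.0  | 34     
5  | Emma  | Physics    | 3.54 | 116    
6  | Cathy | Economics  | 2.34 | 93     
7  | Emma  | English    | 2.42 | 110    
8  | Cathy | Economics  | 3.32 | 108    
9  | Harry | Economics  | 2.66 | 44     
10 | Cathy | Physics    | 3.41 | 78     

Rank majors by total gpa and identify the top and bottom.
SELECT major, SUM(gpa)
FROM students
GROUP BY major
ORDER BY SUM(gpa)

All groups:
  Psychology: 2.00
  Biology: 2.27
  English: 2.42
  CS: 2.52
  Economics: 8.32
  Physics: 9.81

Highest: Physics (9.81)
Lowest: Psychology (2.00)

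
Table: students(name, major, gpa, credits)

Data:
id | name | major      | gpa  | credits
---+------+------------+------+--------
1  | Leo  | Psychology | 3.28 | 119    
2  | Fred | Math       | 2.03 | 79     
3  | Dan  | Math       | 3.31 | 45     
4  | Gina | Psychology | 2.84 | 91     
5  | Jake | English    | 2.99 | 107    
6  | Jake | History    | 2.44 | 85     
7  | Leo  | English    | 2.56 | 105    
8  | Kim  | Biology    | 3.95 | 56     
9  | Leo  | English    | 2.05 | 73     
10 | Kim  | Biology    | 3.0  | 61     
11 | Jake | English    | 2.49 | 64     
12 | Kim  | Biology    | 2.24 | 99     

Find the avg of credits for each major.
SELECT major, AVG(credits) as result
FROM students
GROUP BY major

Result:
  Biology: 72.00
  English: 87.25
  History: 85.00
  Math: 62.00
  Psychology: 105.00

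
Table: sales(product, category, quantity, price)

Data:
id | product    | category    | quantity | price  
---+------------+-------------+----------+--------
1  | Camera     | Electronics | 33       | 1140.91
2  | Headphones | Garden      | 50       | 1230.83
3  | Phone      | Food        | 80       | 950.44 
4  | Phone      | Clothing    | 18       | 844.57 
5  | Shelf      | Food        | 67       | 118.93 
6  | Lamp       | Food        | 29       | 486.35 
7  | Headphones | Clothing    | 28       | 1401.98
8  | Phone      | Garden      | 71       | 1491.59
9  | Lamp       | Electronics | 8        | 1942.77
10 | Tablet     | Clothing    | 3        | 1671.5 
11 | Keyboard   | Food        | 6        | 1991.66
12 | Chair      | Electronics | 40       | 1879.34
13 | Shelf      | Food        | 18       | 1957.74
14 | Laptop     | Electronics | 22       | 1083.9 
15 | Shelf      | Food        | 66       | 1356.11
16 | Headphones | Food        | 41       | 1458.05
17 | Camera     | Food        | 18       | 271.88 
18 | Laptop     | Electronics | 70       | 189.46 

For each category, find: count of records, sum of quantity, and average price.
SELECT category,
       COUNT(*) as cnt,
       SUM(quantity) as total_quantity,
       AVG(price) as avg_price
FROM sales
GROUP BY category

Result:
  Clothing: 3 records, 49 total quantity, 1306.02 avg price
  Electronics: 5 records, 173 total quantity, 1247.28 avg price
  Food: 8 records, 325 total quantity, 1073.90 avg price
  Garden: 2 records, 121 total quantity, 1361.21 avg price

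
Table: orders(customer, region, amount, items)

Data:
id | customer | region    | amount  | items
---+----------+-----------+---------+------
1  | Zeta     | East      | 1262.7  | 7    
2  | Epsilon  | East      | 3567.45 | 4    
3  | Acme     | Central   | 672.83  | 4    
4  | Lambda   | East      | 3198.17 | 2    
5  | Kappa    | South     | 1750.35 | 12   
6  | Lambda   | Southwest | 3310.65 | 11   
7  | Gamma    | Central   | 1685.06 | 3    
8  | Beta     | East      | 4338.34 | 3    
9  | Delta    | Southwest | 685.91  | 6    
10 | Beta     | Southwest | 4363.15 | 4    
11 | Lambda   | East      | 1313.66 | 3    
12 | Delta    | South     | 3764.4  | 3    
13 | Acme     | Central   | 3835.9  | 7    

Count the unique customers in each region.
SELECT region, COUNT(DISTINCT customer)
FROM orders
GROUP BY region

Result:
  Central: 2 distinct
  East: 4 distinct
  South: 2 distinct
  Southwest: 3 distinct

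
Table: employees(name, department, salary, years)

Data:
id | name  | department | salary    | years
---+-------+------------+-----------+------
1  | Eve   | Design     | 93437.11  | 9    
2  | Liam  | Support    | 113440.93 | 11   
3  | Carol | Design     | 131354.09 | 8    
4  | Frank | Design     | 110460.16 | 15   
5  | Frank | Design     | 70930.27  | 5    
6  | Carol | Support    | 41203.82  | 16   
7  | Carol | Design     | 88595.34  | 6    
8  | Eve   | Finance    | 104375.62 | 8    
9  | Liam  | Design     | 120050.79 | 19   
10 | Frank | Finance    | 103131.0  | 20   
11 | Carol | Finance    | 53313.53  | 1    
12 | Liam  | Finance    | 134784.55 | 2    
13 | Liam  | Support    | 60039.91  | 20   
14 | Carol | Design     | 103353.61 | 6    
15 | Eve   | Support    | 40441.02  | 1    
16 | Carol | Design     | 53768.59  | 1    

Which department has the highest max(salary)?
SELECT department, MAX(salary) as val
FROM employees
GROUP BY department
ORDER BY val DESC
LIMIT 1

Result: Finance with max(salary) = 134784.55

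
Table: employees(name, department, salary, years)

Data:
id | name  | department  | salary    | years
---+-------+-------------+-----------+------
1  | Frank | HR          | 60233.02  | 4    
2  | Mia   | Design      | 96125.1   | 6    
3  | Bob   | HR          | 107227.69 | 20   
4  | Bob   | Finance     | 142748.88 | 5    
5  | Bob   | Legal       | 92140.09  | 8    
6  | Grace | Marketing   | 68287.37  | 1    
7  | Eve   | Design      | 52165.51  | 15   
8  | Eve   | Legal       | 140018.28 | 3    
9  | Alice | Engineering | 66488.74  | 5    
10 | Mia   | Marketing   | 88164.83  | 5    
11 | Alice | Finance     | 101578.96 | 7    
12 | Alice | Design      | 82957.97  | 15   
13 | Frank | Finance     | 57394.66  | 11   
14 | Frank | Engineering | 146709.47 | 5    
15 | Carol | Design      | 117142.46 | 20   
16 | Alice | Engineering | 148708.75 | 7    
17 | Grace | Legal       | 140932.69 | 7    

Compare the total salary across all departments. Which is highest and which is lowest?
SELECT department, SUM(salary)
FROM employees
GROUP BY department
ORDER BY SUM(salary)

All groups:
  Marketing: 156452.20
  HR: 167460.71
  Finance: 301722.50
  Design: 348391.04
  Engineering: 361906.96
  Legal: 373091.06

Highest: Legal (373091.06)
Lowest: Marketing (156452.20)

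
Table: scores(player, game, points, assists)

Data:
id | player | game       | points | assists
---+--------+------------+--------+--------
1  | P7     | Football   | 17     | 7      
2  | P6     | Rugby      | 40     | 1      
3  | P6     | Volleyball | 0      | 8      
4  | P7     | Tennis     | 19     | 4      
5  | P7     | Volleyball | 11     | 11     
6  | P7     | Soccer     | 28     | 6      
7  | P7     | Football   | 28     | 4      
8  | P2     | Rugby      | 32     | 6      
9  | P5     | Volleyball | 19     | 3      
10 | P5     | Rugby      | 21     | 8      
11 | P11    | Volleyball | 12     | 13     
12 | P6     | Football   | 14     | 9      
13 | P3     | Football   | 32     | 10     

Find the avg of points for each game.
SELECT game, AVG(points) as result
FROM scores
GROUP BY game

Result:
  Football: 22.75
  Rugby: 31.00
  Soccer: 28.00
  Tennis: 19.00
  Volleyball: 10.50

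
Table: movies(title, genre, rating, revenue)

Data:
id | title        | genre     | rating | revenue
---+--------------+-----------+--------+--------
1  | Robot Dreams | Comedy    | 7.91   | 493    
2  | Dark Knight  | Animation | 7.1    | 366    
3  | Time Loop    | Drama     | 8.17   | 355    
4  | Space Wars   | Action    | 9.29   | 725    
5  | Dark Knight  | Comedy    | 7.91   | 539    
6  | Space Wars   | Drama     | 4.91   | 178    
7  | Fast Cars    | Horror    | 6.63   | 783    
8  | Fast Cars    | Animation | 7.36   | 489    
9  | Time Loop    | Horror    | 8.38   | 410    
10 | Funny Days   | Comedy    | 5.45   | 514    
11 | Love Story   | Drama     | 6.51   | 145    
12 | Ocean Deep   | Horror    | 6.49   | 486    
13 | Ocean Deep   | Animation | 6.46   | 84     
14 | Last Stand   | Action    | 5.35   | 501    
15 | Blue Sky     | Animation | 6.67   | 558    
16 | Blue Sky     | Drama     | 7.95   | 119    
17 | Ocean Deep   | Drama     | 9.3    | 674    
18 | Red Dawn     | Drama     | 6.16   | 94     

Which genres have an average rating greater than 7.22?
SELECT genre, AVG(rating)
FROM movies
GROUP BY genre
HAVING AVG(rating) > 7.22

Result:
  Action: avg=7.32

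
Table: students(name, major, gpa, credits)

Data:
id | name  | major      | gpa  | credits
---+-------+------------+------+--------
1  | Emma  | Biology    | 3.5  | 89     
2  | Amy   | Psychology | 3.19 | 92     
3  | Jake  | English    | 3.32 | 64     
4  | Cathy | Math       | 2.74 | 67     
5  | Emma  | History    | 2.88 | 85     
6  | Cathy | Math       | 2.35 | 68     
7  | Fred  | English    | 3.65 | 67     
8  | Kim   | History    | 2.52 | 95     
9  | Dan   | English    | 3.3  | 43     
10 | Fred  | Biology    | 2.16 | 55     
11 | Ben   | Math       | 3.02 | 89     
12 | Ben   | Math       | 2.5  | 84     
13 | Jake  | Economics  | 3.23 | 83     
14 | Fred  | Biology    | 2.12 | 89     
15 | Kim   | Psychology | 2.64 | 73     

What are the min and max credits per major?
SELECT major, MIN(credits), MAX(credits)
FROM students
GROUP BY major

Result:
  Biology: min=55, max=89
  Economics: min=83, max=83
  English: min=43, max=67
  History: min=85, max=95
  Math: min=67, max=89
  Psychology: min=73, max=92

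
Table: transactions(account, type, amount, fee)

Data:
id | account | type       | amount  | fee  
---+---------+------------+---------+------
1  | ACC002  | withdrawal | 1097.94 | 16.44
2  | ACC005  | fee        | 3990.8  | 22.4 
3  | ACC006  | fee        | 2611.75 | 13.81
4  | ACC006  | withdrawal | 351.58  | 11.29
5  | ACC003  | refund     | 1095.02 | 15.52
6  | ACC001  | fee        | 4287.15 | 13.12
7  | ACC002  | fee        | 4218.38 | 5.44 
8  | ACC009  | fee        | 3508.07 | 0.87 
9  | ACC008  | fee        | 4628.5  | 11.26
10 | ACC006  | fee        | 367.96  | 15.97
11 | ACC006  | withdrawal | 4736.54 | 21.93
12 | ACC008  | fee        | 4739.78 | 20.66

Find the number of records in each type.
SELECT type, COUNT(*) as count
FROM transactions
GROUP BY type

Result:
  fee: 8
  refund: 1
  withdrawal: 3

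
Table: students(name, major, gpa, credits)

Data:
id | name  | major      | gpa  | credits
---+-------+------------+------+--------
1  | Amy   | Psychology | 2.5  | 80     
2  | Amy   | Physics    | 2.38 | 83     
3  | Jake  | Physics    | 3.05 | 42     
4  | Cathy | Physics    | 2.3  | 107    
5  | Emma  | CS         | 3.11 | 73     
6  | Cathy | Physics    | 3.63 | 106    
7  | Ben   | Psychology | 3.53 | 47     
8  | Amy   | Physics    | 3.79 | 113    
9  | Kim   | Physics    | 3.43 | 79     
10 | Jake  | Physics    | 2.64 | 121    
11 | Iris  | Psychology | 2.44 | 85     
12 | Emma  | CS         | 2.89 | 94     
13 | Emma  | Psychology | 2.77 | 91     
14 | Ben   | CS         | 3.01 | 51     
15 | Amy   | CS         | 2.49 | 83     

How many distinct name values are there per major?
SELECT major, COUNT(DISTINCT name)
FROM students
GROUP BY major

Result:
  CS: 3 distinct
  Physics: 4 distinct
  Psychology: 4 distinct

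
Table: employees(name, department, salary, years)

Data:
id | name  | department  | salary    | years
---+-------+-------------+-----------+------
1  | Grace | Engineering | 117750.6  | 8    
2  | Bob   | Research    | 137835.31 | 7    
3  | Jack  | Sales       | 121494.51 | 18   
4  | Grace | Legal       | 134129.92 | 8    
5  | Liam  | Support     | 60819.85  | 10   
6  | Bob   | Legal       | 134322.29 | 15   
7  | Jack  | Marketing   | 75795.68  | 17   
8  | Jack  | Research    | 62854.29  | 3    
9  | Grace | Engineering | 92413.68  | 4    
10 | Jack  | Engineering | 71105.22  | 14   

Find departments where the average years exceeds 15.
SELECT department, AVG(years)
FROM employees
GROUP BY department
HAVING AVG(years) > 15

Result:
  Marketing: avg=17.00
  Sales: avg=18.00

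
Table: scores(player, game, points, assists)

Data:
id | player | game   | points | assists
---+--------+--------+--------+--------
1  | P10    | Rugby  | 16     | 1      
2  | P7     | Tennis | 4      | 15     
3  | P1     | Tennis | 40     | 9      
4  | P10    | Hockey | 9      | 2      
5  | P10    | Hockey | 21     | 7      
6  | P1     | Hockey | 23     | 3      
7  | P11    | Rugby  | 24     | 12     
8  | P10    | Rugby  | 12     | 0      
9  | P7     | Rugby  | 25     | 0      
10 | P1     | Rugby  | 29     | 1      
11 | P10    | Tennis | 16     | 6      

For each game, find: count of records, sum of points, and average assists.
SELECT game,
       COUNT(*) as cnt,
       SUM(points) as total_points,
       AVG(assists) as avg_assists
FROM scores
GROUP BY game

Result:
  Hockey: 3 records, 53 total points, 4.00 avg assists
  Rugby: 5 records, 106 total points, 2.80 avg assists
  Tennis: 3 records, 60 total points, 10.00 avg assists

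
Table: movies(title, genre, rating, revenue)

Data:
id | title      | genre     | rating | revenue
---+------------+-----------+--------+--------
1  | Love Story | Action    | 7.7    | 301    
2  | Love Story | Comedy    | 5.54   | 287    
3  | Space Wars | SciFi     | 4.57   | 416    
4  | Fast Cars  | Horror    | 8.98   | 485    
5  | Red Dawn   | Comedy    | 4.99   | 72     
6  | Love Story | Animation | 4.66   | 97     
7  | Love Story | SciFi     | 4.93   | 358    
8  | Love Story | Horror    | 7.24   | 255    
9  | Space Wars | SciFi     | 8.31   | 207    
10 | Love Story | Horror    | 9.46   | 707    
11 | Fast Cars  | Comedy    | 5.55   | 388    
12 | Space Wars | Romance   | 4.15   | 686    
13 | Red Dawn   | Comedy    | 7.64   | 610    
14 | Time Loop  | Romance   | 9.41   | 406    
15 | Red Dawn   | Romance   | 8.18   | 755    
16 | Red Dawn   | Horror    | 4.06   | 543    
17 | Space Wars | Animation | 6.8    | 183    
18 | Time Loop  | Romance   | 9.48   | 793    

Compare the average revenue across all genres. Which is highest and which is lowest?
SELECT genre, AVG(revenue)
FROM movies
GROUP BY genre
ORDER BY AVG(revenue)

All groups:
  Animation: 140.00
  Action: 301.00
  SciFi: 327.00
  Comedy: 339.25
  Horror: 497.50
  Romance: 660.00

Highest: Romance (660.00)
Lowest: Animation (140.00)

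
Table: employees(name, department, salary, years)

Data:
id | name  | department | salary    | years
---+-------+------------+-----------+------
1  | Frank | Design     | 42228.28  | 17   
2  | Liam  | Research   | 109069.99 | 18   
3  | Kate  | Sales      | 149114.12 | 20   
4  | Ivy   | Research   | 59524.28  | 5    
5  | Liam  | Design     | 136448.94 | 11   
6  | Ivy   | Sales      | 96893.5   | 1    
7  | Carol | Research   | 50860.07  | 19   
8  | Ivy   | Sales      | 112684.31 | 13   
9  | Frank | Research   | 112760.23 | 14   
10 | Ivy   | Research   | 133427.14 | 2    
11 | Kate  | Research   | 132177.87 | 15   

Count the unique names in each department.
SELECT department, COUNT(DISTINCT name)
FROM employees
GROUP BY department

Result:
  Design: 2 distinct
  Research: 5 distinct
  Sales: 2 distinct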